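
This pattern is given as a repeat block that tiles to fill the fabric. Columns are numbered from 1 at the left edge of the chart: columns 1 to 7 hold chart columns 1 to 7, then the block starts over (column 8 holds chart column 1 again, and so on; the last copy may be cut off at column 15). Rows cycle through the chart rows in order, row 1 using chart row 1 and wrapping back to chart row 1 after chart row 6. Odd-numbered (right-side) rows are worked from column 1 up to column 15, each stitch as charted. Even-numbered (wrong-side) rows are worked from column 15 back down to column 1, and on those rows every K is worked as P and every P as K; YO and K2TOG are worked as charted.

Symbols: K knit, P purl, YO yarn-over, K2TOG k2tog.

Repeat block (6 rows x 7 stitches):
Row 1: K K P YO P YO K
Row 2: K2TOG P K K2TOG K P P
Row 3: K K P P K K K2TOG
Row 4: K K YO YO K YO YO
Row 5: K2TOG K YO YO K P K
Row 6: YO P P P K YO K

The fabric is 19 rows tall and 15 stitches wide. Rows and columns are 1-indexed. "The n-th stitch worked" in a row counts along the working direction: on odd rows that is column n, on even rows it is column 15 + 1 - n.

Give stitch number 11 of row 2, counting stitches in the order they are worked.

== STITCH ==
P

Derivation:
Row 2: (2-1) mod 6 = 1, so use chart row 2. Even row -> WS.
Chart row 2 tiled across columns 1-15: K2TOG P K K2TOG K P P K2TOG P K K2TOG K P P K2TOG
WS row: flip the tiled sequence (start at column 15) and apply K<->P; YO and K2TOG stay.
Row 2 as worked: K2TOG K K P K2TOG P K K2TOG K K P K2TOG P K K2TOG
Counting 11 along the worked row gives P.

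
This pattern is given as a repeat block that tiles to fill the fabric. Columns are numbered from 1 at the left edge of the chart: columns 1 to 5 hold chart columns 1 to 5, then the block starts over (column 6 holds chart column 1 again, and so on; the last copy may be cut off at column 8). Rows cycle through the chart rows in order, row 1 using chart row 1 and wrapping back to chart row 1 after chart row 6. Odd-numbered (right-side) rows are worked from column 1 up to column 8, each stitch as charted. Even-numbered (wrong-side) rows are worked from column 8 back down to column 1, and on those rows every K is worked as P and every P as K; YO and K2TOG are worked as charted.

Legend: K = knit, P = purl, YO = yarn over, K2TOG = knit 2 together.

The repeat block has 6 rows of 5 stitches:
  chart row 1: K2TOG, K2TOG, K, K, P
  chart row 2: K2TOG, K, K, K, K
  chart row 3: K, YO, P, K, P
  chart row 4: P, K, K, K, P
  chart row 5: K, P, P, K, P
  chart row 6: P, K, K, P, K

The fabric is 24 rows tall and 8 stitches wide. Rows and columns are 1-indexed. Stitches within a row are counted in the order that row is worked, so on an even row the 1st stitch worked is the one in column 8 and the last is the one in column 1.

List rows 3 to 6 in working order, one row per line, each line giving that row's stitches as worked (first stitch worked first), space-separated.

Row 3: chart row 3, RS - tile across columns 1-8 and work as-is.
Row 4: chart row 4, WS - tiled (columns 1-8): P K K K P P K K; work from column 8 back to 1 with K<->P swapped.
Row 5: chart row 5, RS - tile across columns 1-8 and work as-is.
Row 6: chart row 6, WS - tiled (columns 1-8): P K K P K P K K; work from column 8 back to 1 with K<->P swapped.

== ROWS AS WORKED ==
K YO P K P K YO P
P P K K P P P K
K P P K P K P P
P P K P K P P K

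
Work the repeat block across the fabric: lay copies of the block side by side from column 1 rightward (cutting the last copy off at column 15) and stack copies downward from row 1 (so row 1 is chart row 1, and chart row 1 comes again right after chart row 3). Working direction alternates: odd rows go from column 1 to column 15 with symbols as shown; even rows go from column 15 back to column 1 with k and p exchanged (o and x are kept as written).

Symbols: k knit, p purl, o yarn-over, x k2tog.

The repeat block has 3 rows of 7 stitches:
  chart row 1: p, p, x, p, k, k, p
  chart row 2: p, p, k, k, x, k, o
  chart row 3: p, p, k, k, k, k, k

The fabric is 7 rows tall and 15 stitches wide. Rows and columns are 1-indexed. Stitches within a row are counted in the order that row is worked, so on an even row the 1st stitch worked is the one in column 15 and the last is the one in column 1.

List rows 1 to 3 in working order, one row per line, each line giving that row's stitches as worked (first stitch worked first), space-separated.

Result:
p p x p k k p p p x p k k p p
k o p x p p k k o p x p p k k
p p k k k k k p p k k k k k p

Derivation:
Row 1: chart row 1, RS - tile across columns 1-15 and work as-is.
Row 2: chart row 2, WS - tiled (columns 1-15): p p k k x k o p p k k x k o p; work from column 15 back to 1 with k<->p swapped.
Row 3: chart row 3, RS - tile across columns 1-15 and work as-is.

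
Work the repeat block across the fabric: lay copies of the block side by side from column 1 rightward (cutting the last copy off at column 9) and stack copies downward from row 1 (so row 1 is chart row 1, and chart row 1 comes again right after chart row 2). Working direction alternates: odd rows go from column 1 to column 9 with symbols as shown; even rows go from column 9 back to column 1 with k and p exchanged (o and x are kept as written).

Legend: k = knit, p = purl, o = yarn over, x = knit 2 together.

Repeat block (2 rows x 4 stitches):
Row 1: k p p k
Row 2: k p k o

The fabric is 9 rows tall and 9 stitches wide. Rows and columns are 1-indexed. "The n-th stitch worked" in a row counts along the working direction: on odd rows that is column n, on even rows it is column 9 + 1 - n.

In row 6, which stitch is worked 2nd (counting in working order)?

Row 6: (6-1) mod 2 = 1, so use chart row 2. Even row -> WS.
Chart row 2 tiled across columns 1-9: k p k o k p k o k
Wrong side: read the tiled row from column 9 down to 1 and exchange k with p (leave o, x).
Row 6 as worked: p o p k p o p k p
Stitch 2 in working order -> o

Stitch:
o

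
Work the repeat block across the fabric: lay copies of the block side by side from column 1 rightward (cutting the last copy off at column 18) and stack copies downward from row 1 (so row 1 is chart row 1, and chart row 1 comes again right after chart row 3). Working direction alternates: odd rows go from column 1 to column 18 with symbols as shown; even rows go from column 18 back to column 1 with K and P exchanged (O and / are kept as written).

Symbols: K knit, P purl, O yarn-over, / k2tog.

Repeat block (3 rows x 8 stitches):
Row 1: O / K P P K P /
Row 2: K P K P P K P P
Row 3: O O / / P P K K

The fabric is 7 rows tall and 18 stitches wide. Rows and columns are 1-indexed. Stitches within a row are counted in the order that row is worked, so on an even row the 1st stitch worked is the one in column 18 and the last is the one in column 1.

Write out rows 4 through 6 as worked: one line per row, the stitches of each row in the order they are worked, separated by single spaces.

== ROWS AS WORKED ==
/ O / K P K K P / O / K P K K P / O
K P K P P K P P K P K P P K P P K P
O O P P K K / / O O P P K K / / O O

Derivation:
Row 4: chart row 1, WS - tiled (columns 1-18): O / K P P K P / O / K P P K P / O /; work from column 18 back to 1 with K<->P swapped.
Row 5: chart row 2, RS - tile across columns 1-18 and work as-is.
Row 6: chart row 3, WS - tiled (columns 1-18): O O / / P P K K O O / / P P K K O O; work from column 18 back to 1 with K<->P swapped.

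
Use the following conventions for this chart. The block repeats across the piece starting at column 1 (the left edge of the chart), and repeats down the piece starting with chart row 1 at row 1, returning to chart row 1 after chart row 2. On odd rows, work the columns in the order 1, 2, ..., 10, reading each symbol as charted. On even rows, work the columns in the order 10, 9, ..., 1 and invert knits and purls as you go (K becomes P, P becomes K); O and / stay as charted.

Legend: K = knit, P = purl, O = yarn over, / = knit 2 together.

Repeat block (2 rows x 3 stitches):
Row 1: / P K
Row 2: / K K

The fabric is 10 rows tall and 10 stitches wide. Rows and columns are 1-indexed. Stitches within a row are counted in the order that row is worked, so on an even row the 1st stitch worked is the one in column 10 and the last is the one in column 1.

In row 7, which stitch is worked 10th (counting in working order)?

Stitch:
/

Derivation:
Row 7: (7-1) mod 2 = 0, so use chart row 1. Odd row -> RS.
Chart row 1 tiled across columns 1-10: / P K / P K / P K /
RS row: no reversal, no swap; stitch n worked = column n.
Counting 10 along the worked row gives /.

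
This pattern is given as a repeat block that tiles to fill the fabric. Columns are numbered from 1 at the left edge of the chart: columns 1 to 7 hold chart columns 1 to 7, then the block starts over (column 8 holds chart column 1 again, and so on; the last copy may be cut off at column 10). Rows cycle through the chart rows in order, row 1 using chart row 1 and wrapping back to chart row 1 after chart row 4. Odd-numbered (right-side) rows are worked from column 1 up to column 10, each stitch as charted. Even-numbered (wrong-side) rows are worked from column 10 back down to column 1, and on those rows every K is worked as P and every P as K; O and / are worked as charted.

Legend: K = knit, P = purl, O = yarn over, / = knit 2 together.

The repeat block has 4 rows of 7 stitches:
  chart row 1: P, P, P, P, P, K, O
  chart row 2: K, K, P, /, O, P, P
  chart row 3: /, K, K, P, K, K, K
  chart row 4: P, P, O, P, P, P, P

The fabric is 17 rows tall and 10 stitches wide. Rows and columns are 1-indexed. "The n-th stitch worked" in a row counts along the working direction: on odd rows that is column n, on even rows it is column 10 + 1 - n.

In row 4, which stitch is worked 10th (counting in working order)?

== STITCH ==
K

Derivation:
Row 4 uses chart row ((4-1) mod 4)+1 = 4. Row 4 is even, so WS.
Chart row 4 tiled across columns 1-10: P P O P P P P P P O
Wrong side: read the tiled row from column 10 down to 1 and exchange K with P (leave O, /).
Row 4 as worked: O K K K K K K O K K
Stitch 10 in working order -> K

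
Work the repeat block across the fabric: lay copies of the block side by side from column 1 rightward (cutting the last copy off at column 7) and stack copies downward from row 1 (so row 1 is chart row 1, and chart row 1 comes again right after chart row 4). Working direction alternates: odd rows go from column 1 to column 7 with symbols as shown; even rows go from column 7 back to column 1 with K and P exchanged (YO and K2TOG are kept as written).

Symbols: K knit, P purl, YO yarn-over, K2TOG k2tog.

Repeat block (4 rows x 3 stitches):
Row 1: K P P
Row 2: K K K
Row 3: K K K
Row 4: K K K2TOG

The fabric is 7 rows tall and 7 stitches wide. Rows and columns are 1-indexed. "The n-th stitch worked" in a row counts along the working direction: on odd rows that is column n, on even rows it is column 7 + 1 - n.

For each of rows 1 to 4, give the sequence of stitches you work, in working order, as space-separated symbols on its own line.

Row 1: chart row 1, RS - tile across columns 1-7 and work as-is.
Row 2: chart row 2, WS - tiled (columns 1-7): K K K K K K K; work from column 7 back to 1 with K<->P swapped.
Row 3: chart row 3, RS - tile across columns 1-7 and work as-is.
Row 4: chart row 4, WS - tiled (columns 1-7): K K K2TOG K K K2TOG K; work from column 7 back to 1 with K<->P swapped.

== ROWS AS WORKED ==
K P P K P P K
P P P P P P P
K K K K K K K
P K2TOG P P K2TOG P P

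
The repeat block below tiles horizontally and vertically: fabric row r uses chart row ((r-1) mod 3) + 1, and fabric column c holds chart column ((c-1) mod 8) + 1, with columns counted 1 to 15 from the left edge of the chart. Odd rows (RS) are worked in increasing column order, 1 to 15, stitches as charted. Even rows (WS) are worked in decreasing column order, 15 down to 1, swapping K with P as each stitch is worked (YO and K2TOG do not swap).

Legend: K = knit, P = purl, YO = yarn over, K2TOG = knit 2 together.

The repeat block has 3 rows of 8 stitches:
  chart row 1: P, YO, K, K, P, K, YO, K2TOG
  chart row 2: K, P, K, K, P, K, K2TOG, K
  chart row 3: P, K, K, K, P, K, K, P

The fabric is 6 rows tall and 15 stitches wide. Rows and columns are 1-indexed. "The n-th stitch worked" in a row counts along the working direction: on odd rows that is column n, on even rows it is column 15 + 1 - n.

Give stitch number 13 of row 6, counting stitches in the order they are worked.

Row 6: (6-1) mod 3 = 2, so use chart row 3. Even row -> WS.
Chart row 3 tiled across columns 1-15: P K K K P K K P P K K K P K K
WS: work from column 15 back to column 1 (reverse the tiled row), swapping K<->P (YO and K2TOG unchanged).
Row 6 as worked: P P K P P P K K P P K P P P K
Stitch 13 in working order -> P

== STITCH ==
P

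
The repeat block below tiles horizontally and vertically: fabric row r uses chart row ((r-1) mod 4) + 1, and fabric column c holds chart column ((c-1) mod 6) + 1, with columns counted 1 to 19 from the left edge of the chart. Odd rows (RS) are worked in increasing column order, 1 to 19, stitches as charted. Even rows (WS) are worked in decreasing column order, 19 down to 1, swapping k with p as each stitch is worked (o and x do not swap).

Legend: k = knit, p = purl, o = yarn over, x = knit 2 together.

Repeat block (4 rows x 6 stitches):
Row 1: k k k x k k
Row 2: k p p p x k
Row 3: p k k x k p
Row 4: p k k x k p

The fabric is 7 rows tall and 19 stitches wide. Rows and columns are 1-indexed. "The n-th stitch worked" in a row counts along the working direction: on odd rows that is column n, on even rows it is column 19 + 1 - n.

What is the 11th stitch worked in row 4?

Row 4 uses chart row ((4-1) mod 4)+1 = 4. Row 4 is even, so WS.
Chart row 4 tiled across columns 1-19: p k k x k p p k k x k p p k k x k p p
WS row: flip the tiled sequence (start at column 19) and apply k<->p; o and x stay.
Row 4 as worked: k k p x p p k k p x p p k k p x p p k
Stitch 11 in working order -> p

== STITCH ==
p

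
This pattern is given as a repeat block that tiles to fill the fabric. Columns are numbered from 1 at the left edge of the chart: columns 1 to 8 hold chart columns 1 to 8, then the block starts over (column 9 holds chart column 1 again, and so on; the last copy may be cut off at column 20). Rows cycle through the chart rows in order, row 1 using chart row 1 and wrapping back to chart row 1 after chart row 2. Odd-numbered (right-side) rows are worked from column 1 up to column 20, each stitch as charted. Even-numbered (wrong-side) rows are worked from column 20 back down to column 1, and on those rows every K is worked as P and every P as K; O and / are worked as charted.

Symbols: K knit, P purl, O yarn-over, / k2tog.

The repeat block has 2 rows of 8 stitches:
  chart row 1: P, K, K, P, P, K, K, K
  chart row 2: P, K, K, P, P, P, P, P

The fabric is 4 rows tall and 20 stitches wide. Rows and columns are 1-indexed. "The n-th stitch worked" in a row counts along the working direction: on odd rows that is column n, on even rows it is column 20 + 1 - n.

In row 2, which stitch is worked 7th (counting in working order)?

For row 2: chart row = ((2-1) mod 2) + 1 = 2; this is a WS (even) row.
Chart row 2 tiled across columns 1-20: P K K P P P P P P K K P P P P P P K K P
Wrong side: read the tiled row from column 20 down to 1 and exchange K with P (leave O, /).
Row 2 as worked: K P P K K K K K K P P K K K K K K P P K
The 7th stitch worked is K.

== STITCH ==
K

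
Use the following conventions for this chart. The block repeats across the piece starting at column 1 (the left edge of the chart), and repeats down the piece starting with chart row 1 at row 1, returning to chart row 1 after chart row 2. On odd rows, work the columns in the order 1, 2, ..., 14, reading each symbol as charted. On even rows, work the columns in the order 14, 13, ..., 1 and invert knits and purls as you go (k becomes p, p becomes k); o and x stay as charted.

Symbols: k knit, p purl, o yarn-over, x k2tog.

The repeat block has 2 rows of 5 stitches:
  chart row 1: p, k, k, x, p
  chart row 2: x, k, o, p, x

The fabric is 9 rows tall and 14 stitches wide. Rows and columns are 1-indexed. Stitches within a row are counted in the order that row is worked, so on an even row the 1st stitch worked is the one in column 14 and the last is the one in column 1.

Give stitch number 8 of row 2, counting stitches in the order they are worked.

Stitch:
p

Derivation:
Row 2 uses chart row ((2-1) mod 2)+1 = 2. Row 2 is even, so WS.
Chart row 2 tiled across columns 1-14: x k o p x x k o p x x k o p
WS row: flip the tiled sequence (start at column 14) and apply k<->p; o and x stay.
Row 2 as worked: k o p x x k o p x x k o p x
Stitch 8 in working order -> p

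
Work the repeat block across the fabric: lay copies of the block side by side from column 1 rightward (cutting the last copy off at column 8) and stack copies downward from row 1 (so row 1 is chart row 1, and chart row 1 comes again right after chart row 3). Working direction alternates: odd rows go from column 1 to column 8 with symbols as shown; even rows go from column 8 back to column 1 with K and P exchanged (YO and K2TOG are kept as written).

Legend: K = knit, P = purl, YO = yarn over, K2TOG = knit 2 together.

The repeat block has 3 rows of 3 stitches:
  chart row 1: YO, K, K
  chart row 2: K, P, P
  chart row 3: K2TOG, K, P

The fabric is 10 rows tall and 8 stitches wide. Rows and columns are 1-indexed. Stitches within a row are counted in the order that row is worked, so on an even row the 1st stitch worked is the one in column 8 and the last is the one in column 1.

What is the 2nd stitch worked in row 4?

Row 4 uses chart row ((4-1) mod 3)+1 = 1. Row 4 is even, so WS.
Chart row 1 tiled across columns 1-8: YO K K YO K K YO K
WS row: flip the tiled sequence (start at column 8) and apply K<->P; YO and K2TOG stay.
Row 4 as worked: P YO P P YO P P YO
Counting 2 along the worked row gives YO.

Stitch:
YO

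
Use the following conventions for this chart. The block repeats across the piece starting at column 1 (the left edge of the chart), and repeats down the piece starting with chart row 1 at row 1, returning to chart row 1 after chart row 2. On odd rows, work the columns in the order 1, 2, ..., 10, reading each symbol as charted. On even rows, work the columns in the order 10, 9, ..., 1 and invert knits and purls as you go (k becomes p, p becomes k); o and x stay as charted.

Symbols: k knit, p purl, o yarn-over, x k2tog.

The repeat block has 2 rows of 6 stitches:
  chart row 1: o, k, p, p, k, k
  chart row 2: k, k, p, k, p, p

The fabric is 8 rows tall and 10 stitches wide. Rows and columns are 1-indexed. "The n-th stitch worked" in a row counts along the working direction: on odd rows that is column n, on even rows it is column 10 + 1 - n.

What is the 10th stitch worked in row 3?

Row 3: (3-1) mod 2 = 0, so use chart row 1. Odd row -> RS.
Chart row 1 tiled across columns 1-10: o k p p k k o k p p
Right side: take the tiled row as-is (worked left to right from column 1).
Stitch 10 in working order -> p

Result:
p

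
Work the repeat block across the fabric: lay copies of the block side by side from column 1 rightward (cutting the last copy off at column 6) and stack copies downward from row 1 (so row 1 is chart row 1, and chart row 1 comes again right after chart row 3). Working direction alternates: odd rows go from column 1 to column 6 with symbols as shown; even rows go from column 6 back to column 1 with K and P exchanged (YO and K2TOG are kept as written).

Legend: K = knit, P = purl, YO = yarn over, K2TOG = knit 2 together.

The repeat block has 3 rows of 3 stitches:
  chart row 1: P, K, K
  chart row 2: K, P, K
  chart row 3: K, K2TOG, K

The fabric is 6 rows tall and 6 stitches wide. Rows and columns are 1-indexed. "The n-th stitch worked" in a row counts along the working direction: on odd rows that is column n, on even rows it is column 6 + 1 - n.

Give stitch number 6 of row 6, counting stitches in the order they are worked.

Stitch:
P

Derivation:
Row 6: (6-1) mod 3 = 2, so use chart row 3. Even row -> WS.
Chart row 3 tiled across columns 1-6: K K2TOG K K K2TOG K
WS: work from column 6 back to column 1 (reverse the tiled row), swapping K<->P (YO and K2TOG unchanged).
Row 6 as worked: P K2TOG P P K2TOG P
Counting 6 along the worked row gives P.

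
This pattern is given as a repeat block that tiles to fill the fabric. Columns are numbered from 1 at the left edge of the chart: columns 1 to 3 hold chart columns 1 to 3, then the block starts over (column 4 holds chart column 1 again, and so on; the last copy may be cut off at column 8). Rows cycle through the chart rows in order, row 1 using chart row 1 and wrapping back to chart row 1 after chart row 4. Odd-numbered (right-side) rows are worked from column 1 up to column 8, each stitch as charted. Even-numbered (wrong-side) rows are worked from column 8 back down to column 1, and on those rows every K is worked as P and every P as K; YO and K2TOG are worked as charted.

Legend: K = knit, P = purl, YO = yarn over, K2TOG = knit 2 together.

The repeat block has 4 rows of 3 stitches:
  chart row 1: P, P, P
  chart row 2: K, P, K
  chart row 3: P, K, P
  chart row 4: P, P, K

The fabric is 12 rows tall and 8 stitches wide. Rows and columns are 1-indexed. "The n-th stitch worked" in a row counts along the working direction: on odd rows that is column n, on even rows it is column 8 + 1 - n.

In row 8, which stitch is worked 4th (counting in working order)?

== STITCH ==
K

Derivation:
For row 8: chart row = ((8-1) mod 4) + 1 = 4; this is a WS (even) row.
Chart row 4 tiled across columns 1-8: P P K P P K P P
WS: work from column 8 back to column 1 (reverse the tiled row), swapping K<->P (YO and K2TOG unchanged).
Row 8 as worked: K K P K K P K K
Counting 4 along the worked row gives K.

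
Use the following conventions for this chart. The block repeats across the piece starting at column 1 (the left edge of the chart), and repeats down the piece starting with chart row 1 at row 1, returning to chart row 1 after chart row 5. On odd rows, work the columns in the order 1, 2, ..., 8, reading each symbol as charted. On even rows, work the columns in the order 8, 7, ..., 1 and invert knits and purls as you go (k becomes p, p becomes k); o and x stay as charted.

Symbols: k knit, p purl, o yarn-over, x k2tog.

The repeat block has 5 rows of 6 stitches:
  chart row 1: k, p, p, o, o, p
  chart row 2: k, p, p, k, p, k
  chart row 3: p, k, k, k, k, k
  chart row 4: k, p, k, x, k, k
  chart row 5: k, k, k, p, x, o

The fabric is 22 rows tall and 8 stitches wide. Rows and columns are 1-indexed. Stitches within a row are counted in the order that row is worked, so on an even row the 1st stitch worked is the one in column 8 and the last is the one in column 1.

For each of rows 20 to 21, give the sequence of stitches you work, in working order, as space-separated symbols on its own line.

Rows as worked:
p p o x k p p p
k p p o o p k p

Derivation:
Row 20: chart row 5, WS - tiled (columns 1-8): k k k p x o k k; work from column 8 back to 1 with k<->p swapped.
Row 21: chart row 1, RS - tile across columns 1-8 and work as-is.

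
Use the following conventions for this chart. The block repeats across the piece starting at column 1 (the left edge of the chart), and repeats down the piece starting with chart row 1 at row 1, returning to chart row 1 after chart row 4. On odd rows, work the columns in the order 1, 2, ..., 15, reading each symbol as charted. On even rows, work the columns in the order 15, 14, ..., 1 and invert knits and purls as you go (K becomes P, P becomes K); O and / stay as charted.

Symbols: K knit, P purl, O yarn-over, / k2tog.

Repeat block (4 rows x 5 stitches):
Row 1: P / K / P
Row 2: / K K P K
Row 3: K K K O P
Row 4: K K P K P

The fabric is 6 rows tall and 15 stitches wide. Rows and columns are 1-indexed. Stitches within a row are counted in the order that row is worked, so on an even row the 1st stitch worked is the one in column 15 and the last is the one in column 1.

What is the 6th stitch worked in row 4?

== STITCH ==
K

Derivation:
For row 4: chart row = ((4-1) mod 4) + 1 = 4; this is a WS (even) row.
Chart row 4 tiled across columns 1-15: K K P K P K K P K P K K P K P
Wrong side: read the tiled row from column 15 down to 1 and exchange K with P (leave O, /).
Row 4 as worked: K P K P P K P K P P K P K P P
Stitch 6 in working order -> K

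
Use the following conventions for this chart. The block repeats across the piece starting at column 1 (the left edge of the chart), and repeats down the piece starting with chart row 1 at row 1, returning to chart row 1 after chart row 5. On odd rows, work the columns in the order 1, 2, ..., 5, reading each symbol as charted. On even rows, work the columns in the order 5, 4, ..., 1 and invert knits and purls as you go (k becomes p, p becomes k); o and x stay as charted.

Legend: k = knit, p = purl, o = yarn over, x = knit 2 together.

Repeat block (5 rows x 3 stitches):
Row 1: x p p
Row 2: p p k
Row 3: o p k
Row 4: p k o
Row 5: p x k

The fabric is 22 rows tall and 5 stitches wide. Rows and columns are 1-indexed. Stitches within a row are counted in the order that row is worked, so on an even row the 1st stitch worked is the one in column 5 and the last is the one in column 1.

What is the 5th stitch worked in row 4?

Result:
k

Derivation:
Row 4 uses chart row ((4-1) mod 5)+1 = 4. Row 4 is even, so WS.
Chart row 4 tiled across columns 1-5: p k o p k
Wrong side: read the tiled row from column 5 down to 1 and exchange k with p (leave o, x).
Row 4 as worked: p k o p k
The 5th stitch worked is k.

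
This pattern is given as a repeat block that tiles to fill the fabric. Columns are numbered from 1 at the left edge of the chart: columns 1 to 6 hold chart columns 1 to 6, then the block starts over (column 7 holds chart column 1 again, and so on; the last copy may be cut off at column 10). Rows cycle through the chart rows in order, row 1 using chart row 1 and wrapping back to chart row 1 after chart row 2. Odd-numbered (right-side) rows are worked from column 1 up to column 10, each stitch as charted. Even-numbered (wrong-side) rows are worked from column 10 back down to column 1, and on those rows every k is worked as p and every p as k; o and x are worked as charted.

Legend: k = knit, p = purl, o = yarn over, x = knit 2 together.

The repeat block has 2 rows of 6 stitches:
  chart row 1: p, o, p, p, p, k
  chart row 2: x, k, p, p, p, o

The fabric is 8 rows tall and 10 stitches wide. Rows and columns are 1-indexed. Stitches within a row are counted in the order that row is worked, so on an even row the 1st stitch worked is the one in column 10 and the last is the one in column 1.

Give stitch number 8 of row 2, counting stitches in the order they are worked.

Row 2 uses chart row ((2-1) mod 2)+1 = 2. Row 2 is even, so WS.
Chart row 2 tiled across columns 1-10: x k p p p o x k p p
WS: work from column 10 back to column 1 (reverse the tiled row), swapping k<->p (o and x unchanged).
Row 2 as worked: k k p x o k k k p x
Counting 8 along the worked row gives k.

== STITCH ==
k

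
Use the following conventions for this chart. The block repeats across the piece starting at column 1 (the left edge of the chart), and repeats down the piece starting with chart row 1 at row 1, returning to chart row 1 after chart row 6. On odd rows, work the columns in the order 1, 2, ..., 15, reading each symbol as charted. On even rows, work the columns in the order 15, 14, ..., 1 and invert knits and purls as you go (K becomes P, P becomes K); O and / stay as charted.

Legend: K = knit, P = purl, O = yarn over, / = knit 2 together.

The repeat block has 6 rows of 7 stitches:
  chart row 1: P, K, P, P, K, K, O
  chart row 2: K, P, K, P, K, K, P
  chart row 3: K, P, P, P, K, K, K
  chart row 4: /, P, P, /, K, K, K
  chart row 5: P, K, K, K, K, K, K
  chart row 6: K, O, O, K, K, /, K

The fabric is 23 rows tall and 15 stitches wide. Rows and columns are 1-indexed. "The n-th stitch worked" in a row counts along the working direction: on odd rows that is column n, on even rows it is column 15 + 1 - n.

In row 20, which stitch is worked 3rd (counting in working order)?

Stitch:
P

Derivation:
Row 20: (20-1) mod 6 = 1, so use chart row 2. Even row -> WS.
Chart row 2 tiled across columns 1-15: K P K P K K P K P K P K K P K
WS row: flip the tiled sequence (start at column 15) and apply K<->P; O and / stay.
Row 20 as worked: P K P P K P K P K P P K P K P
The 3rd stitch worked is P.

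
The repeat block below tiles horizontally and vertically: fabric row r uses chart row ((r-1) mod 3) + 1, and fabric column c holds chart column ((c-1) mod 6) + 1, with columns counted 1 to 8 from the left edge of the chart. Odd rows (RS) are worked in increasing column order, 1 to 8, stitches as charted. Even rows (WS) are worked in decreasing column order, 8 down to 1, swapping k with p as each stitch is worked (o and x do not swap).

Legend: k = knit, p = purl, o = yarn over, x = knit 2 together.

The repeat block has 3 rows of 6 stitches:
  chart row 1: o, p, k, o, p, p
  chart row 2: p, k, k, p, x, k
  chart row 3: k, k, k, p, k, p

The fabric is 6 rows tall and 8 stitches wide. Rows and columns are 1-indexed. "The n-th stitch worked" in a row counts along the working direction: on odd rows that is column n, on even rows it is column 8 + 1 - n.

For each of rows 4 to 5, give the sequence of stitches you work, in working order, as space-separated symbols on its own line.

Row 4: chart row 1, WS - tiled (columns 1-8): o p k o p p o p; work from column 8 back to 1 with k<->p swapped.
Row 5: chart row 2, RS - tile across columns 1-8 and work as-is.

Result:
k o k k o p k o
p k k p x k p k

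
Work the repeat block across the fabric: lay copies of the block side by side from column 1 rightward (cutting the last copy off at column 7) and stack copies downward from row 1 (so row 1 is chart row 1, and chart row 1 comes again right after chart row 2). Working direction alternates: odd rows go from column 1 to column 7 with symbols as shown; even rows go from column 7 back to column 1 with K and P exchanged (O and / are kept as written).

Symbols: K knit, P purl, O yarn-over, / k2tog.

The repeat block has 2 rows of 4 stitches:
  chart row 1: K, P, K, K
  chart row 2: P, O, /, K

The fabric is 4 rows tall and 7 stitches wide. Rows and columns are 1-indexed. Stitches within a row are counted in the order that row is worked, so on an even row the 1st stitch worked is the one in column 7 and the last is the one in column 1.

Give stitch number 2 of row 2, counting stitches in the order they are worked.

For row 2: chart row = ((2-1) mod 2) + 1 = 2; this is a WS (even) row.
Chart row 2 tiled across columns 1-7: P O / K P O /
Wrong side: read the tiled row from column 7 down to 1 and exchange K with P (leave O, /).
Row 2 as worked: / O K P / O K
Stitch 2 in working order -> O

Stitch:
O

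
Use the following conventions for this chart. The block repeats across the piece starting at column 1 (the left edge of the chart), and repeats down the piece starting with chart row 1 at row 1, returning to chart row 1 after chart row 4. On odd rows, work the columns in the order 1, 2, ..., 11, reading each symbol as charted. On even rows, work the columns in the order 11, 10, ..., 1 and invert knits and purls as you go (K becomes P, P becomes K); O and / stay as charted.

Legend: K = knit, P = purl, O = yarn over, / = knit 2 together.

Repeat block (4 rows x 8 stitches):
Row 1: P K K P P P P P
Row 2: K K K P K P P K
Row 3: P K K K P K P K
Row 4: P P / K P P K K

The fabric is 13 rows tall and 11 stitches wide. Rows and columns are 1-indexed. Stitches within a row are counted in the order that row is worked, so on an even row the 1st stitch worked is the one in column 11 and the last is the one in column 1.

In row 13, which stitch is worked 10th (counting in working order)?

Stitch:
K

Derivation:
For row 13: chart row = ((13-1) mod 4) + 1 = 1; this is a RS (odd) row.
Chart row 1 tiled across columns 1-11: P K K P P P P P P K K
Right side: take the tiled row as-is (worked left to right from column 1).
Stitch 10 in working order -> K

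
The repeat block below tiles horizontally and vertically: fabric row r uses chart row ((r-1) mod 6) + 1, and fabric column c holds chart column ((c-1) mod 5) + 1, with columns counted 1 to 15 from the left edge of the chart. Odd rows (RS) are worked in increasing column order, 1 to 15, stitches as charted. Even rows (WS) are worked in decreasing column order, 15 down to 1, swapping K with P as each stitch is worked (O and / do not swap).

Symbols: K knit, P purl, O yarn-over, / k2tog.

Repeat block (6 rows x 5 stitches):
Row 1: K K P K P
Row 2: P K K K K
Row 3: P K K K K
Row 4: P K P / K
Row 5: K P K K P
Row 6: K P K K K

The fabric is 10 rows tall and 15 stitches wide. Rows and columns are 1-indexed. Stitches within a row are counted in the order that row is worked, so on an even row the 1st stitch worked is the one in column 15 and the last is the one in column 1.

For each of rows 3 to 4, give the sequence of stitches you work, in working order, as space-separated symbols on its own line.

Rows as worked:
P K K K K P K K K K P K K K K
P / K P K P / K P K P / K P K

Derivation:
Row 3: chart row 3, RS - tile across columns 1-15 and work as-is.
Row 4: chart row 4, WS - tiled (columns 1-15): P K P / K P K P / K P K P / K; work from column 15 back to 1 with K<->P swapped.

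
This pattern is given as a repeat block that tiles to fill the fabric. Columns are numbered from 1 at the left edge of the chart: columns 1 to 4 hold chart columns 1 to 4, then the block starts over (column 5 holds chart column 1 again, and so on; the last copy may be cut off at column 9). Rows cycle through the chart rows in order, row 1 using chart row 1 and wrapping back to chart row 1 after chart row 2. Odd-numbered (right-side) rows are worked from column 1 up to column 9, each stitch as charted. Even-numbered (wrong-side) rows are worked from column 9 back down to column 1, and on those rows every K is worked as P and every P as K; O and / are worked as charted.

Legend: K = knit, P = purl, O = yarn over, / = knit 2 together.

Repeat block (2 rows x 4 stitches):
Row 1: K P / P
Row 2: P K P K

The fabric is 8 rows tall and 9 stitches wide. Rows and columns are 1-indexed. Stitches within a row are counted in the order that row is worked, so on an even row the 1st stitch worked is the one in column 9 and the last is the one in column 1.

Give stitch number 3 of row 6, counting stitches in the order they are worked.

== STITCH ==
K

Derivation:
Row 6 uses chart row ((6-1) mod 2)+1 = 2. Row 6 is even, so WS.
Chart row 2 tiled across columns 1-9: P K P K P K P K P
Wrong side: read the tiled row from column 9 down to 1 and exchange K with P (leave O, /).
Row 6 as worked: K P K P K P K P K
Stitch 3 in working order -> K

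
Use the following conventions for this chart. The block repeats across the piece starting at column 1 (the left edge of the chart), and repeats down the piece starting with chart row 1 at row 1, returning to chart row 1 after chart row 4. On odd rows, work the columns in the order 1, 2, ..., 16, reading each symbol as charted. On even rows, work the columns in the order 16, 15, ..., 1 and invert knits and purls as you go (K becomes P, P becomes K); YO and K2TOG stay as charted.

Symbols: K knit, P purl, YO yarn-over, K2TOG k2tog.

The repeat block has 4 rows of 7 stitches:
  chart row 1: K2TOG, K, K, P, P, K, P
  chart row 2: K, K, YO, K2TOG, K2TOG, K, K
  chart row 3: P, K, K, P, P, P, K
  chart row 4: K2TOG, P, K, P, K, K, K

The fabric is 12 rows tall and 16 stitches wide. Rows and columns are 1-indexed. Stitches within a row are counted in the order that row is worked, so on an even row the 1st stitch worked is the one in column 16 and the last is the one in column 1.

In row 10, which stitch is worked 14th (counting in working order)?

Stitch:
YO

Derivation:
Row 10 uses chart row ((10-1) mod 4)+1 = 2. Row 10 is even, so WS.
Chart row 2 tiled across columns 1-16: K K YO K2TOG K2TOG K K K K YO K2TOG K2TOG K K K K
WS row: flip the tiled sequence (start at column 16) and apply K<->P; YO and K2TOG stay.
Row 10 as worked: P P P P K2TOG K2TOG YO P P P P K2TOG K2TOG YO P P
Stitch 14 in working order -> YO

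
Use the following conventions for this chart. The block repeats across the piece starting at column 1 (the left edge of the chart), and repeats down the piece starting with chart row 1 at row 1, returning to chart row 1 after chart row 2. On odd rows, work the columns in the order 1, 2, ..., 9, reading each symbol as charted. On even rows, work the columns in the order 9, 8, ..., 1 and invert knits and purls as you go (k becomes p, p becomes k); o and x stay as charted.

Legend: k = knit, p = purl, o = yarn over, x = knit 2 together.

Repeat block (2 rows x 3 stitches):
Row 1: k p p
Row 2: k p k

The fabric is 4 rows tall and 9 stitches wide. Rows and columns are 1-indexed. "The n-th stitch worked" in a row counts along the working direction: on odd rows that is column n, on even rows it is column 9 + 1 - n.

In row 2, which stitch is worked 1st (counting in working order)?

== STITCH ==
p

Derivation:
Row 2 uses chart row ((2-1) mod 2)+1 = 2. Row 2 is even, so WS.
Chart row 2 tiled across columns 1-9: k p k k p k k p k
WS row: flip the tiled sequence (start at column 9) and apply k<->p; o and x stay.
Row 2 as worked: p k p p k p p k p
Stitch 1 in working order -> p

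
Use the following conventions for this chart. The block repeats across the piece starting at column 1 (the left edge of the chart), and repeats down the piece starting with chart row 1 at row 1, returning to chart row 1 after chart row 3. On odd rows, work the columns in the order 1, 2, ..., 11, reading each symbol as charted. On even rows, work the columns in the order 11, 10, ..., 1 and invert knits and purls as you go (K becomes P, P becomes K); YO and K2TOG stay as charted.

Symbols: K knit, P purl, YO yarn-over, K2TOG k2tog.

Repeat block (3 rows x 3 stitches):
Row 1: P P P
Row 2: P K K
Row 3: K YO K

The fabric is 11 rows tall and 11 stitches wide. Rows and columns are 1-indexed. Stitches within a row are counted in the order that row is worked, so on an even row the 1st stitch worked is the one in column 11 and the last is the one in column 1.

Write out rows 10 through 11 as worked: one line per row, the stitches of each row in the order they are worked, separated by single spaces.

Result:
K K K K K K K K K K K
P K K P K K P K K P K

Derivation:
Row 10: chart row 1, WS - tiled (columns 1-11): P P P P P P P P P P P; work from column 11 back to 1 with K<->P swapped.
Row 11: chart row 2, RS - tile across columns 1-11 and work as-is.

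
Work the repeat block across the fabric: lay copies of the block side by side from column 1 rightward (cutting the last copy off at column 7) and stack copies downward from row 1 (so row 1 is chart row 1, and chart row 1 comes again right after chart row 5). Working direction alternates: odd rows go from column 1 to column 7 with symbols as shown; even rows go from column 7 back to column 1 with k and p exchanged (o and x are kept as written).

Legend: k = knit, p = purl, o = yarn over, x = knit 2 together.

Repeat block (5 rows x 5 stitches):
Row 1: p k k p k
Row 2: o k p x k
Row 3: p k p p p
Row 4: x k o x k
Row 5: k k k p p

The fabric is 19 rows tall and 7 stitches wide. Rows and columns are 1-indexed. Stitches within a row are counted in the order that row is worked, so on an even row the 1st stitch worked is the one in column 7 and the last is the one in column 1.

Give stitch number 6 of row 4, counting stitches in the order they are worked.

Stitch:
p

Derivation:
For row 4: chart row = ((4-1) mod 5) + 1 = 4; this is a WS (even) row.
Chart row 4 tiled across columns 1-7: x k o x k x k
WS: work from column 7 back to column 1 (reverse the tiled row), swapping k<->p (o and x unchanged).
Row 4 as worked: p x p x o p x
Stitch 6 in working order -> p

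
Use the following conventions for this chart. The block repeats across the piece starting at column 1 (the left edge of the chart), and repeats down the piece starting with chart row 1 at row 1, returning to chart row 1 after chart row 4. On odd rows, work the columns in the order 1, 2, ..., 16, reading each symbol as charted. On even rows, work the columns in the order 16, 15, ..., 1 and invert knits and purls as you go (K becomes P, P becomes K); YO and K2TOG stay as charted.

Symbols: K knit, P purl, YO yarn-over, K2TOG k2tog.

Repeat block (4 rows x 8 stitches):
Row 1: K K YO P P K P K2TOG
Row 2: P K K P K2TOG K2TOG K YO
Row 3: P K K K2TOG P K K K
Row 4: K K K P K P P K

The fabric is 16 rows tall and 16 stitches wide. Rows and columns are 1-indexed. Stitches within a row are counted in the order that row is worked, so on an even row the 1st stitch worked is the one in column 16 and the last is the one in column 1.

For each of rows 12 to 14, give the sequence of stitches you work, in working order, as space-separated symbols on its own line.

Result:
P K K P K P P P P K K P K P P P
K K YO P P K P K2TOG K K YO P P K P K2TOG
YO P K2TOG K2TOG K P P K YO P K2TOG K2TOG K P P K

Derivation:
Row 12: chart row 4, WS - tiled (columns 1-16): K K K P K P P K K K K P K P P K; work from column 16 back to 1 with K<->P swapped.
Row 13: chart row 1, RS - tile across columns 1-16 and work as-is.
Row 14: chart row 2, WS - tiled (columns 1-16): P K K P K2TOG K2TOG K YO P K K P K2TOG K2TOG K YO; work from column 16 back to 1 with K<->P swapped.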